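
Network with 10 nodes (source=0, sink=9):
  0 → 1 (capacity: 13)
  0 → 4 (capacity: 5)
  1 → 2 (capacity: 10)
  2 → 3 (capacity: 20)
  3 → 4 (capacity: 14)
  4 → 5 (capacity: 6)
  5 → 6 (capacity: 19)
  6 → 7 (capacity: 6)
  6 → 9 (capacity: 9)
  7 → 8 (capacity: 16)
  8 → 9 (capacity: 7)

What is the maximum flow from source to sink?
Maximum flow = 6

Max flow: 6

Flow assignment:
  0 → 1: 6/13
  1 → 2: 6/10
  2 → 3: 6/20
  3 → 4: 6/14
  4 → 5: 6/6
  5 → 6: 6/19
  6 → 9: 6/9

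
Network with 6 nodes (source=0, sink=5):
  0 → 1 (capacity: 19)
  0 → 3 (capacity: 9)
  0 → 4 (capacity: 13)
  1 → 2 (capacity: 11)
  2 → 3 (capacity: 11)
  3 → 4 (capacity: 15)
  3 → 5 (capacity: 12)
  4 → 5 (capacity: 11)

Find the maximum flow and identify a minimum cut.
Max flow = 23, Min cut edges: (3,5), (4,5)

Maximum flow: 23
Minimum cut: (3,5), (4,5)
Partition: S = [0, 1, 2, 3, 4], T = [5]

Max-flow min-cut theorem verified: both equal 23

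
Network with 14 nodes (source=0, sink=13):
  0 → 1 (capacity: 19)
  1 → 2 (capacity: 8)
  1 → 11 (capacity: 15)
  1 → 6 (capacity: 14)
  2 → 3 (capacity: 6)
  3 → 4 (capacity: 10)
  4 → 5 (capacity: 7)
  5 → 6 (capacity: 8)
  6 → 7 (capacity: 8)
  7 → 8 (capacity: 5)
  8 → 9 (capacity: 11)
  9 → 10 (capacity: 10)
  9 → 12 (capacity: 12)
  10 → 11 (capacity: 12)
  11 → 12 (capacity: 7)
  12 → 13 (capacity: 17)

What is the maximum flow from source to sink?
Maximum flow = 12

Max flow: 12

Flow assignment:
  0 → 1: 12/19
  1 → 11: 7/15
  1 → 6: 5/14
  6 → 7: 5/8
  7 → 8: 5/5
  8 → 9: 5/11
  9 → 12: 5/12
  11 → 12: 7/7
  12 → 13: 12/17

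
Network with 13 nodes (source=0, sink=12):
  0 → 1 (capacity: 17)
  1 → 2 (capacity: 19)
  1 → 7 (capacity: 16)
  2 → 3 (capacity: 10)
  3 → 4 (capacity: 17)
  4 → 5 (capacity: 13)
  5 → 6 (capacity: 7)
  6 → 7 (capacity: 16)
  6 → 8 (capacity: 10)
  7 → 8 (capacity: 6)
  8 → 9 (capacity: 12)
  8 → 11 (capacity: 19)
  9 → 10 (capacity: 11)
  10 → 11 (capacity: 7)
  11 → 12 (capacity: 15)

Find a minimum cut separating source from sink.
Min cut value = 13, edges: (5,6), (7,8)

Min cut value: 13
Partition: S = [0, 1, 2, 3, 4, 5, 7], T = [6, 8, 9, 10, 11, 12]
Cut edges: (5,6), (7,8)

By max-flow min-cut theorem, max flow = min cut = 13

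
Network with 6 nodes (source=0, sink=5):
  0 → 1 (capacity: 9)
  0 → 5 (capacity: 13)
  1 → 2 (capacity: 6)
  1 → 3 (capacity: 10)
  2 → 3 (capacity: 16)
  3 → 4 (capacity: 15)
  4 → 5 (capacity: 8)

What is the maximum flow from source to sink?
Maximum flow = 21

Max flow: 21

Flow assignment:
  0 → 1: 8/9
  0 → 5: 13/13
  1 → 3: 8/10
  3 → 4: 8/15
  4 → 5: 8/8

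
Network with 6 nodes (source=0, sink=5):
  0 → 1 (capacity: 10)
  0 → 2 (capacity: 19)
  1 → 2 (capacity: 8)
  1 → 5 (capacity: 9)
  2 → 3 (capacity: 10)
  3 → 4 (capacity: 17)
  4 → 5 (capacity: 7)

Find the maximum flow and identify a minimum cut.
Max flow = 16, Min cut edges: (1,5), (4,5)

Maximum flow: 16
Minimum cut: (1,5), (4,5)
Partition: S = [0, 1, 2, 3, 4], T = [5]

Max-flow min-cut theorem verified: both equal 16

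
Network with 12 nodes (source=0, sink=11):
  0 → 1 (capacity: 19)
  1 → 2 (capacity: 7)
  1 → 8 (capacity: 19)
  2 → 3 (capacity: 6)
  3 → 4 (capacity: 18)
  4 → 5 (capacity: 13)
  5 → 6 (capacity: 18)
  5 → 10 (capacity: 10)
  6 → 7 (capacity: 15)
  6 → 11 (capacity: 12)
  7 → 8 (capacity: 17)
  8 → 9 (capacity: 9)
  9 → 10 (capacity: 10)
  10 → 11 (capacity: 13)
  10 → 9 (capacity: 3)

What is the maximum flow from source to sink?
Maximum flow = 15

Max flow: 15

Flow assignment:
  0 → 1: 15/19
  1 → 2: 6/7
  1 → 8: 9/19
  2 → 3: 6/6
  3 → 4: 6/18
  4 → 5: 6/13
  5 → 6: 6/18
  6 → 11: 6/12
  8 → 9: 9/9
  9 → 10: 9/10
  10 → 11: 9/13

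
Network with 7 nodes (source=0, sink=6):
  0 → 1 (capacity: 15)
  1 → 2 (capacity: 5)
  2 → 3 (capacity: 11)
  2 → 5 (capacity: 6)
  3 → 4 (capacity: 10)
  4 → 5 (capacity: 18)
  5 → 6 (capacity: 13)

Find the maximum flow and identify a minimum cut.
Max flow = 5, Min cut edges: (1,2)

Maximum flow: 5
Minimum cut: (1,2)
Partition: S = [0, 1], T = [2, 3, 4, 5, 6]

Max-flow min-cut theorem verified: both equal 5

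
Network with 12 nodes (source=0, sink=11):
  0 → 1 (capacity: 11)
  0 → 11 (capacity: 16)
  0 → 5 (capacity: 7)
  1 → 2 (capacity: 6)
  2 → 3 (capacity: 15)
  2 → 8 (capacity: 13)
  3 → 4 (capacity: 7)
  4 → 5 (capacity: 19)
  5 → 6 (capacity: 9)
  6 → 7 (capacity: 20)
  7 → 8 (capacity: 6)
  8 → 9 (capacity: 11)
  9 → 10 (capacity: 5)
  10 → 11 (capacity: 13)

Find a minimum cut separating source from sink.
Min cut value = 21, edges: (0,11), (9,10)

Min cut value: 21
Partition: S = [0, 1, 2, 3, 4, 5, 6, 7, 8, 9], T = [10, 11]
Cut edges: (0,11), (9,10)

By max-flow min-cut theorem, max flow = min cut = 21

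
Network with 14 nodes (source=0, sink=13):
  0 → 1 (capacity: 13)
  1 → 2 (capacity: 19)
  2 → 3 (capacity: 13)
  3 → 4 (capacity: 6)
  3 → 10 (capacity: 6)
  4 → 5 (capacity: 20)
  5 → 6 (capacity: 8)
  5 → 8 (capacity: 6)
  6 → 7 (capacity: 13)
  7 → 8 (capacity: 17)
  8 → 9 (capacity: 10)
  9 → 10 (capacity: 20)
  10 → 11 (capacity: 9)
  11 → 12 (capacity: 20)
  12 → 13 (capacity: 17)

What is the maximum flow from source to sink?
Maximum flow = 9

Max flow: 9

Flow assignment:
  0 → 1: 9/13
  1 → 2: 9/19
  2 → 3: 9/13
  3 → 4: 6/6
  3 → 10: 3/6
  4 → 5: 6/20
  5 → 8: 6/6
  8 → 9: 6/10
  9 → 10: 6/20
  10 → 11: 9/9
  11 → 12: 9/20
  12 → 13: 9/17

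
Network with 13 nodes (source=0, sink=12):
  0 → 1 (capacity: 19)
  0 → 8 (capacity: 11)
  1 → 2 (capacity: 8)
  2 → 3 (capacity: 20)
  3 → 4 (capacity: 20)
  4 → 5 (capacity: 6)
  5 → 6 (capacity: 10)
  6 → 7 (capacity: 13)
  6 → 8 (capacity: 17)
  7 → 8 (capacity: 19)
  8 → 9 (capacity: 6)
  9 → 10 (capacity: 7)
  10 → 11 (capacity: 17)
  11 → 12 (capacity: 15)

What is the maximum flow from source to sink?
Maximum flow = 6

Max flow: 6

Flow assignment:
  0 → 1: 6/19
  1 → 2: 6/8
  2 → 3: 6/20
  3 → 4: 6/20
  4 → 5: 6/6
  5 → 6: 6/10
  6 → 8: 6/17
  8 → 9: 6/6
  9 → 10: 6/7
  10 → 11: 6/17
  11 → 12: 6/15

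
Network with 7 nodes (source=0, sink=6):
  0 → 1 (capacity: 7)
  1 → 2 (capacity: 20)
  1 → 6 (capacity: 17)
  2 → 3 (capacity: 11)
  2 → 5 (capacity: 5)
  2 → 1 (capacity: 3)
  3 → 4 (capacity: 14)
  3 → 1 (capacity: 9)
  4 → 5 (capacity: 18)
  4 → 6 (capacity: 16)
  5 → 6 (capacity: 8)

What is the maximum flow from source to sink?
Maximum flow = 7

Max flow: 7

Flow assignment:
  0 → 1: 7/7
  1 → 6: 7/17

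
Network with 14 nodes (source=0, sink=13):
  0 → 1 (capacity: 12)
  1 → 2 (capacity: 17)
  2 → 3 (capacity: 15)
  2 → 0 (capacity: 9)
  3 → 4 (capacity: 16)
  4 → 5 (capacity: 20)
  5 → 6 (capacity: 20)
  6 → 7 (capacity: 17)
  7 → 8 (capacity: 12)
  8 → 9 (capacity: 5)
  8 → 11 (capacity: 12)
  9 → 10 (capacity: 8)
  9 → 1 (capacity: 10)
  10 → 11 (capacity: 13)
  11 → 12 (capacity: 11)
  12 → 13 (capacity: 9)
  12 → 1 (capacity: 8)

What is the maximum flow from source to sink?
Maximum flow = 9

Max flow: 9

Flow assignment:
  0 → 1: 9/12
  1 → 2: 12/17
  2 → 3: 12/15
  3 → 4: 12/16
  4 → 5: 12/20
  5 → 6: 12/20
  6 → 7: 12/17
  7 → 8: 12/12
  8 → 9: 1/5
  8 → 11: 11/12
  9 → 1: 1/10
  11 → 12: 11/11
  12 → 13: 9/9
  12 → 1: 2/8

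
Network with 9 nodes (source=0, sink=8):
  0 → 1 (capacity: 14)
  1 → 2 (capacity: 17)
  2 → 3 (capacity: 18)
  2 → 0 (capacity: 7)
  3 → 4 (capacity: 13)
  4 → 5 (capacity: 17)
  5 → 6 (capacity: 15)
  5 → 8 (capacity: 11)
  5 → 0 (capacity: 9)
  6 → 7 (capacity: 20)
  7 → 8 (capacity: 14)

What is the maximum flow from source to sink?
Maximum flow = 13

Max flow: 13

Flow assignment:
  0 → 1: 14/14
  1 → 2: 14/17
  2 → 3: 13/18
  2 → 0: 1/7
  3 → 4: 13/13
  4 → 5: 13/17
  5 → 6: 2/15
  5 → 8: 11/11
  6 → 7: 2/20
  7 → 8: 2/14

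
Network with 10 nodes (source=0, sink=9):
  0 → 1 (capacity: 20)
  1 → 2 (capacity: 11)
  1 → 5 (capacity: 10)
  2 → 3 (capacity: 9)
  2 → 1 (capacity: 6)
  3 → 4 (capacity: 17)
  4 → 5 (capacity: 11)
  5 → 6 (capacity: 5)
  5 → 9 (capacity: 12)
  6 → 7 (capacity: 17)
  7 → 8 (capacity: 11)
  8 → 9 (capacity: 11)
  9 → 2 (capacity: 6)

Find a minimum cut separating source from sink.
Min cut value = 17, edges: (5,6), (5,9)

Min cut value: 17
Partition: S = [0, 1, 2, 3, 4, 5], T = [6, 7, 8, 9]
Cut edges: (5,6), (5,9)

By max-flow min-cut theorem, max flow = min cut = 17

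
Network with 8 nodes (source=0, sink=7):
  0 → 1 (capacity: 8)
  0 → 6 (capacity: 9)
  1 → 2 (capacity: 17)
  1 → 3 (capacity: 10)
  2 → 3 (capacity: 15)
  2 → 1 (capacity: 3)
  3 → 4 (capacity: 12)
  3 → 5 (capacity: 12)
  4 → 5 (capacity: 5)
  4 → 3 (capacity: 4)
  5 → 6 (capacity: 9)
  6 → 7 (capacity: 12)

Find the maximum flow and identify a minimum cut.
Max flow = 12, Min cut edges: (6,7)

Maximum flow: 12
Minimum cut: (6,7)
Partition: S = [0, 1, 2, 3, 4, 5, 6], T = [7]

Max-flow min-cut theorem verified: both equal 12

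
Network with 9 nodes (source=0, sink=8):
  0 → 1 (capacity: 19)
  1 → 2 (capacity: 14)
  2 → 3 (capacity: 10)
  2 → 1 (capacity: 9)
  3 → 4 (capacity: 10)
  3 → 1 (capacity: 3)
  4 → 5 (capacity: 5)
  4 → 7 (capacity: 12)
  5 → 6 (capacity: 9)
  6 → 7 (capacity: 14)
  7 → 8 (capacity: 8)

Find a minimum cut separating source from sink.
Min cut value = 8, edges: (7,8)

Min cut value: 8
Partition: S = [0, 1, 2, 3, 4, 5, 6, 7], T = [8]
Cut edges: (7,8)

By max-flow min-cut theorem, max flow = min cut = 8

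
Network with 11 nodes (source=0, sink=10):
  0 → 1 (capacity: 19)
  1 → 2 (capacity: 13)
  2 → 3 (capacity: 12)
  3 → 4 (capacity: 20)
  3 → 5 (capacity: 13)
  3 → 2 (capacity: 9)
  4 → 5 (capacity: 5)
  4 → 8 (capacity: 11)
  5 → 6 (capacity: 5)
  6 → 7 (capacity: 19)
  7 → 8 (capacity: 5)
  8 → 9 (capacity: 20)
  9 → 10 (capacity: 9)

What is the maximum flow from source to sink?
Maximum flow = 9

Max flow: 9

Flow assignment:
  0 → 1: 9/19
  1 → 2: 9/13
  2 → 3: 9/12
  3 → 4: 9/20
  4 → 5: 1/5
  4 → 8: 8/11
  5 → 6: 1/5
  6 → 7: 1/19
  7 → 8: 1/5
  8 → 9: 9/20
  9 → 10: 9/9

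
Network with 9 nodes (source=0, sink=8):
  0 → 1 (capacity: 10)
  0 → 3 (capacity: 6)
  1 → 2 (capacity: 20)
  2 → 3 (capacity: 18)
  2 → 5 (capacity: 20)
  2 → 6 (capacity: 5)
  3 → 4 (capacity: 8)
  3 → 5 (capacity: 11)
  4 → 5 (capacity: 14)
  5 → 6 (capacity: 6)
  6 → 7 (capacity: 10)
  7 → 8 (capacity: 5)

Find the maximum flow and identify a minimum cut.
Max flow = 5, Min cut edges: (7,8)

Maximum flow: 5
Minimum cut: (7,8)
Partition: S = [0, 1, 2, 3, 4, 5, 6, 7], T = [8]

Max-flow min-cut theorem verified: both equal 5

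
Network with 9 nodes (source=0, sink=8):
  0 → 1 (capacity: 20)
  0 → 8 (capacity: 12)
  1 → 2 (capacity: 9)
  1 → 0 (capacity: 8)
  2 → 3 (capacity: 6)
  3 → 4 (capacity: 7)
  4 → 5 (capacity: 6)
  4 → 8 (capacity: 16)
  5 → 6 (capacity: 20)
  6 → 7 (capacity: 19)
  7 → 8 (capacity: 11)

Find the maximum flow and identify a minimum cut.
Max flow = 18, Min cut edges: (0,8), (2,3)

Maximum flow: 18
Minimum cut: (0,8), (2,3)
Partition: S = [0, 1, 2], T = [3, 4, 5, 6, 7, 8]

Max-flow min-cut theorem verified: both equal 18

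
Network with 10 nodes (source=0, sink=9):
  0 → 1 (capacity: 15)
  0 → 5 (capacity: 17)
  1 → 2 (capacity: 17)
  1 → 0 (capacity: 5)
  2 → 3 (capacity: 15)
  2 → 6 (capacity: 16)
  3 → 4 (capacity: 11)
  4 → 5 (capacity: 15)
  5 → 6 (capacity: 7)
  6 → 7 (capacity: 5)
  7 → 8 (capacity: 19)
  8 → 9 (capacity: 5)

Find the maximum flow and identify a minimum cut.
Max flow = 5, Min cut edges: (8,9)

Maximum flow: 5
Minimum cut: (8,9)
Partition: S = [0, 1, 2, 3, 4, 5, 6, 7, 8], T = [9]

Max-flow min-cut theorem verified: both equal 5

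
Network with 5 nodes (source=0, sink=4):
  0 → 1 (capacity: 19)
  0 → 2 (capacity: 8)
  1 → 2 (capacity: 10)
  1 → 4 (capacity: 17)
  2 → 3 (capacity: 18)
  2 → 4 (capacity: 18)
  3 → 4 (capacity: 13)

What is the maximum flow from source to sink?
Maximum flow = 27

Max flow: 27

Flow assignment:
  0 → 1: 19/19
  0 → 2: 8/8
  1 → 2: 2/10
  1 → 4: 17/17
  2 → 4: 10/18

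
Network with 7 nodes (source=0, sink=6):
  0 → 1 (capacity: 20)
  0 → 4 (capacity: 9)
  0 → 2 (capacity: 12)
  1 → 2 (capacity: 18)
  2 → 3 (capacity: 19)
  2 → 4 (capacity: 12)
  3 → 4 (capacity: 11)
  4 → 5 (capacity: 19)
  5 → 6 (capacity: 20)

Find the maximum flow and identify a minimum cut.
Max flow = 19, Min cut edges: (4,5)

Maximum flow: 19
Minimum cut: (4,5)
Partition: S = [0, 1, 2, 3, 4], T = [5, 6]

Max-flow min-cut theorem verified: both equal 19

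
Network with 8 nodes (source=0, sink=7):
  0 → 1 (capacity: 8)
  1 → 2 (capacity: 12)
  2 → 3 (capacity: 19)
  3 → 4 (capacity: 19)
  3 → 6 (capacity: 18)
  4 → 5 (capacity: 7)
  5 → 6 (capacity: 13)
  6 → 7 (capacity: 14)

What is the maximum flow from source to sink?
Maximum flow = 8

Max flow: 8

Flow assignment:
  0 → 1: 8/8
  1 → 2: 8/12
  2 → 3: 8/19
  3 → 6: 8/18
  6 → 7: 8/14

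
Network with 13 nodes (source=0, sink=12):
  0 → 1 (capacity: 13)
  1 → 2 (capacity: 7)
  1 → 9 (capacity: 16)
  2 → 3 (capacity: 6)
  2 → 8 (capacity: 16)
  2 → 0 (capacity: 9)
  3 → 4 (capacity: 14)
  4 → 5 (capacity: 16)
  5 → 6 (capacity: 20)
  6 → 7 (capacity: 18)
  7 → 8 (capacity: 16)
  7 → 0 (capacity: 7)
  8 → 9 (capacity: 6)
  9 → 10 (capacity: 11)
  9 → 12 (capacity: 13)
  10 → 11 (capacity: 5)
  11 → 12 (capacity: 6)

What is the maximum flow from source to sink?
Maximum flow = 13

Max flow: 13

Flow assignment:
  0 → 1: 13/13
  1 → 9: 13/16
  9 → 12: 13/13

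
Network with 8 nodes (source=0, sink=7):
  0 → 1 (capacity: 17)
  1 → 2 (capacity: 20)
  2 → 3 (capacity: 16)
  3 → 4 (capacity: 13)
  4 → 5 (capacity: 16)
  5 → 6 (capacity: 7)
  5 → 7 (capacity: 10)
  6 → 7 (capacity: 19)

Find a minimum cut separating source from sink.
Min cut value = 13, edges: (3,4)

Min cut value: 13
Partition: S = [0, 1, 2, 3], T = [4, 5, 6, 7]
Cut edges: (3,4)

By max-flow min-cut theorem, max flow = min cut = 13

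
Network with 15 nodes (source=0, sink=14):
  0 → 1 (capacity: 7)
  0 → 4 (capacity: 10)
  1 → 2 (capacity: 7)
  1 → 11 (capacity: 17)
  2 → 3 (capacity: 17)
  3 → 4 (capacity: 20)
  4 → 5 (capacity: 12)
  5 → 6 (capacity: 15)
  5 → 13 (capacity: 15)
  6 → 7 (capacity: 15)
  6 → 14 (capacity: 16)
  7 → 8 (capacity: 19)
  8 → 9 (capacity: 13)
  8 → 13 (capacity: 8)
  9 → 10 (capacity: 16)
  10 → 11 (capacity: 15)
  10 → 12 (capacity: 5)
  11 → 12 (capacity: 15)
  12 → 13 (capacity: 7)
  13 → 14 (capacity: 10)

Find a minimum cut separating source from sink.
Min cut value = 17, edges: (0,1), (0,4)

Min cut value: 17
Partition: S = [0], T = [1, 2, 3, 4, 5, 6, 7, 8, 9, 10, 11, 12, 13, 14]
Cut edges: (0,1), (0,4)

By max-flow min-cut theorem, max flow = min cut = 17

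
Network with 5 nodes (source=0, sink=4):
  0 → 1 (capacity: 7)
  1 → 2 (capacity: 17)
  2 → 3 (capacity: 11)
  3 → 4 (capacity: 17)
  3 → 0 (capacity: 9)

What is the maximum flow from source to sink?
Maximum flow = 7

Max flow: 7

Flow assignment:
  0 → 1: 7/7
  1 → 2: 7/17
  2 → 3: 7/11
  3 → 4: 7/17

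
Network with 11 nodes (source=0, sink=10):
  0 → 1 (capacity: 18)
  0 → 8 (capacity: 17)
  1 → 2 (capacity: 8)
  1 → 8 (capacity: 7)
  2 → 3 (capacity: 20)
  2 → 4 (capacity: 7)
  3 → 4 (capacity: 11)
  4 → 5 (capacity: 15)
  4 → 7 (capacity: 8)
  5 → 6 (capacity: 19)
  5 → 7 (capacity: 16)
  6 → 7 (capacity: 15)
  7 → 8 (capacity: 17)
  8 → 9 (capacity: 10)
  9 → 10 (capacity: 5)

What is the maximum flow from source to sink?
Maximum flow = 5

Max flow: 5

Flow assignment:
  0 → 1: 5/18
  1 → 2: 5/8
  2 → 3: 1/20
  2 → 4: 4/7
  3 → 4: 1/11
  4 → 7: 5/8
  7 → 8: 5/17
  8 → 9: 5/10
  9 → 10: 5/5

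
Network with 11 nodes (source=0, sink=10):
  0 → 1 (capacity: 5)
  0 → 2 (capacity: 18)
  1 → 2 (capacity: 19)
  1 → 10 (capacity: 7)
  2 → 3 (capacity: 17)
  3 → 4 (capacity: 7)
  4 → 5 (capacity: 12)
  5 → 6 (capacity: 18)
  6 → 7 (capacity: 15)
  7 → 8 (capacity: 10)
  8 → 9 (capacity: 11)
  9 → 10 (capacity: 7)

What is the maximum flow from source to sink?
Maximum flow = 12

Max flow: 12

Flow assignment:
  0 → 1: 5/5
  0 → 2: 7/18
  1 → 10: 5/7
  2 → 3: 7/17
  3 → 4: 7/7
  4 → 5: 7/12
  5 → 6: 7/18
  6 → 7: 7/15
  7 → 8: 7/10
  8 → 9: 7/11
  9 → 10: 7/7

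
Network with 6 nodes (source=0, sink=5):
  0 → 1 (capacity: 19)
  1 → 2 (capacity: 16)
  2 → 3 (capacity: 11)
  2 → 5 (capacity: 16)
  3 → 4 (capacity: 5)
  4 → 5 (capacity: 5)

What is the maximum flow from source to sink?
Maximum flow = 16

Max flow: 16

Flow assignment:
  0 → 1: 16/19
  1 → 2: 16/16
  2 → 5: 16/16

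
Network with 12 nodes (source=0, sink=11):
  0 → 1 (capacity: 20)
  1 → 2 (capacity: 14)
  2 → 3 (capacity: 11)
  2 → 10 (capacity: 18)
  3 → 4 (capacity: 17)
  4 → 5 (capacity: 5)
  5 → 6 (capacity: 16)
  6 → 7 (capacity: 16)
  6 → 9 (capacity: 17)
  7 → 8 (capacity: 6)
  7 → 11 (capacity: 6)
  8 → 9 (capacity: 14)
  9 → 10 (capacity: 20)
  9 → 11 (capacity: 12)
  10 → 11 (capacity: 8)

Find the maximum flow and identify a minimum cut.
Max flow = 13, Min cut edges: (4,5), (10,11)

Maximum flow: 13
Minimum cut: (4,5), (10,11)
Partition: S = [0, 1, 2, 3, 4, 10], T = [5, 6, 7, 8, 9, 11]

Max-flow min-cut theorem verified: both equal 13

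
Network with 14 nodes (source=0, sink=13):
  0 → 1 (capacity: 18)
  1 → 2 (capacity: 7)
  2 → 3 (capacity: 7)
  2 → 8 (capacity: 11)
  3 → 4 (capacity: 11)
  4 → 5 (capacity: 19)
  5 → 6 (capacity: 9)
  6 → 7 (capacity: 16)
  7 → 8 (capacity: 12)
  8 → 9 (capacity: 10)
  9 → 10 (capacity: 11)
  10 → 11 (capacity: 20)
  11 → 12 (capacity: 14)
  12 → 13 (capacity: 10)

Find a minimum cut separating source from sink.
Min cut value = 7, edges: (1,2)

Min cut value: 7
Partition: S = [0, 1], T = [2, 3, 4, 5, 6, 7, 8, 9, 10, 11, 12, 13]
Cut edges: (1,2)

By max-flow min-cut theorem, max flow = min cut = 7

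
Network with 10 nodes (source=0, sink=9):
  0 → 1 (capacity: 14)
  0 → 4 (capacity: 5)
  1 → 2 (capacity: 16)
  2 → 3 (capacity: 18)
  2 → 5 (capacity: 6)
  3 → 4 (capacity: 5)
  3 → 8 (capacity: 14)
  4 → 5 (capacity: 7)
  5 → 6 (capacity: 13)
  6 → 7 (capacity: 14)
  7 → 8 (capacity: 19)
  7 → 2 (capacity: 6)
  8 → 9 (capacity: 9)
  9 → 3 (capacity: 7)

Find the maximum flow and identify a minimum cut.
Max flow = 9, Min cut edges: (8,9)

Maximum flow: 9
Minimum cut: (8,9)
Partition: S = [0, 1, 2, 3, 4, 5, 6, 7, 8], T = [9]

Max-flow min-cut theorem verified: both equal 9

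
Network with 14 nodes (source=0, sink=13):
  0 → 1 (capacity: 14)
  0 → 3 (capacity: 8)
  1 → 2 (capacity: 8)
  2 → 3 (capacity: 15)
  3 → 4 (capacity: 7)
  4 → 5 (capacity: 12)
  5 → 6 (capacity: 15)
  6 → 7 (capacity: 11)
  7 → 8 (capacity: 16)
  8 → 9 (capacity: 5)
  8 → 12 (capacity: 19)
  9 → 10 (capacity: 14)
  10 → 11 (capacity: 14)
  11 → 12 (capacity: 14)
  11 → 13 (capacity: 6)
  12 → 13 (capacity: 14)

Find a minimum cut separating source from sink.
Min cut value = 7, edges: (3,4)

Min cut value: 7
Partition: S = [0, 1, 2, 3], T = [4, 5, 6, 7, 8, 9, 10, 11, 12, 13]
Cut edges: (3,4)

By max-flow min-cut theorem, max flow = min cut = 7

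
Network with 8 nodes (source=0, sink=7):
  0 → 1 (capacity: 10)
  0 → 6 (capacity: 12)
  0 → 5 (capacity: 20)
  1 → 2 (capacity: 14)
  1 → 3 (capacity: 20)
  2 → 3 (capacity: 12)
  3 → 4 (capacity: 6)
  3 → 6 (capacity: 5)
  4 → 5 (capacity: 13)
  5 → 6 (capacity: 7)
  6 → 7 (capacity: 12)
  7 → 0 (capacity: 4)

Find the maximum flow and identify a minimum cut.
Max flow = 12, Min cut edges: (6,7)

Maximum flow: 12
Minimum cut: (6,7)
Partition: S = [0, 1, 2, 3, 4, 5, 6], T = [7]

Max-flow min-cut theorem verified: both equal 12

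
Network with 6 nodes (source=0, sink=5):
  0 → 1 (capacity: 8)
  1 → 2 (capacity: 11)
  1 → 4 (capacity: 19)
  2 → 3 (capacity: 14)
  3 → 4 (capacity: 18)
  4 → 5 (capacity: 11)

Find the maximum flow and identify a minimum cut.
Max flow = 8, Min cut edges: (0,1)

Maximum flow: 8
Minimum cut: (0,1)
Partition: S = [0], T = [1, 2, 3, 4, 5]

Max-flow min-cut theorem verified: both equal 8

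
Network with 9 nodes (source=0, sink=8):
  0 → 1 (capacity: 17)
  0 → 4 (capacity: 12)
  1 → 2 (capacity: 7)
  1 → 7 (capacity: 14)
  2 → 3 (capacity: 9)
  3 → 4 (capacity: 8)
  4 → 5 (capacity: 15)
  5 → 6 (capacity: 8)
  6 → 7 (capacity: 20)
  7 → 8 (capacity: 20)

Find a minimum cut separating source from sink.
Min cut value = 20, edges: (7,8)

Min cut value: 20
Partition: S = [0, 1, 2, 3, 4, 5, 6, 7], T = [8]
Cut edges: (7,8)

By max-flow min-cut theorem, max flow = min cut = 20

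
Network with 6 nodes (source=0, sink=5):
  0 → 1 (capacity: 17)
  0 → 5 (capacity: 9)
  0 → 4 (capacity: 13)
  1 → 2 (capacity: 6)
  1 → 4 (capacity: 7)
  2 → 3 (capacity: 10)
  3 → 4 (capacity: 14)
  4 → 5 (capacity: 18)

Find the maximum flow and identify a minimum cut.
Max flow = 27, Min cut edges: (0,5), (4,5)

Maximum flow: 27
Minimum cut: (0,5), (4,5)
Partition: S = [0, 1, 2, 3, 4], T = [5]

Max-flow min-cut theorem verified: both equal 27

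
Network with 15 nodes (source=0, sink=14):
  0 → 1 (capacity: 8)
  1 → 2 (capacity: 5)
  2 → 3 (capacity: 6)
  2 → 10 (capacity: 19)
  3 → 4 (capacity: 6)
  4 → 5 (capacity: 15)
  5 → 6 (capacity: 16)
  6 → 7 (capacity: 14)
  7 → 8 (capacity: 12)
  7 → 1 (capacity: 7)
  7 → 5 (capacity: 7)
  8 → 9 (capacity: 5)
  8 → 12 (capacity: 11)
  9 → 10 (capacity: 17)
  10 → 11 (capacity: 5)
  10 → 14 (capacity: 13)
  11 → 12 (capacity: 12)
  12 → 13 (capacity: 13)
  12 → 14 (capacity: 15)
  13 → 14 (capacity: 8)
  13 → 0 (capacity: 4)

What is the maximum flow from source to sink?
Maximum flow = 5

Max flow: 5

Flow assignment:
  0 → 1: 5/8
  1 → 2: 5/5
  2 → 10: 5/19
  10 → 14: 5/13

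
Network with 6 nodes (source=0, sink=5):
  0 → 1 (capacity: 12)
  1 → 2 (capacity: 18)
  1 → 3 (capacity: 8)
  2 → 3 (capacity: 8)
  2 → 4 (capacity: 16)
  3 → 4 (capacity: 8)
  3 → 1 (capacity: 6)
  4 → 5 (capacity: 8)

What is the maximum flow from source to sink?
Maximum flow = 8

Max flow: 8

Flow assignment:
  0 → 1: 8/12
  1 → 2: 8/18
  2 → 4: 8/16
  4 → 5: 8/8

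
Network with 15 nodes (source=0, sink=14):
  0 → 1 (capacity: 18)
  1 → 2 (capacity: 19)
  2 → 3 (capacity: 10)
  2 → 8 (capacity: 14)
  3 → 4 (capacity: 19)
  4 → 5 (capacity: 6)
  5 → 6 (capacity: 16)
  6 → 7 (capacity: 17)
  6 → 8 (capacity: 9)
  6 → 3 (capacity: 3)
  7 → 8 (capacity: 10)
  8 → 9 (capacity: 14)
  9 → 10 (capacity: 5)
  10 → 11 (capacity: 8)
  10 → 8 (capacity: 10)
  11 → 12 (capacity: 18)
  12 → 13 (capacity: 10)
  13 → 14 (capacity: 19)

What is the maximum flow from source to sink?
Maximum flow = 5

Max flow: 5

Flow assignment:
  0 → 1: 5/18
  1 → 2: 5/19
  2 → 3: 4/10
  2 → 8: 1/14
  3 → 4: 4/19
  4 → 5: 4/6
  5 → 6: 4/16
  6 → 8: 4/9
  8 → 9: 5/14
  9 → 10: 5/5
  10 → 11: 5/8
  11 → 12: 5/18
  12 → 13: 5/10
  13 → 14: 5/19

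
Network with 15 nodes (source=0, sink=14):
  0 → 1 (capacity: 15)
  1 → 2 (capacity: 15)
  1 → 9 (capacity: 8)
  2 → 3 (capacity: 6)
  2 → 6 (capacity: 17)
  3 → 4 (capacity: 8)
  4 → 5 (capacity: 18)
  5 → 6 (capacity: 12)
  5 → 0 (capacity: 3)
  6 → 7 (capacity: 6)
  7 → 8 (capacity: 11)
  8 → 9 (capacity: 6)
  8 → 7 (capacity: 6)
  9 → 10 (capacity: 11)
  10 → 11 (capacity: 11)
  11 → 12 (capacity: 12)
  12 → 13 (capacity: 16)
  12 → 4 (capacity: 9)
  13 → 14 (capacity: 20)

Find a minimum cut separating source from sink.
Min cut value = 11, edges: (10,11)

Min cut value: 11
Partition: S = [0, 1, 2, 3, 4, 5, 6, 7, 8, 9, 10], T = [11, 12, 13, 14]
Cut edges: (10,11)

By max-flow min-cut theorem, max flow = min cut = 11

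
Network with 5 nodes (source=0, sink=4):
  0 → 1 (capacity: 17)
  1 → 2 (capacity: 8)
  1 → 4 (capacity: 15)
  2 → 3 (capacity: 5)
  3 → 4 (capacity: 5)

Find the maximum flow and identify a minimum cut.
Max flow = 17, Min cut edges: (0,1)

Maximum flow: 17
Minimum cut: (0,1)
Partition: S = [0], T = [1, 2, 3, 4]

Max-flow min-cut theorem verified: both equal 17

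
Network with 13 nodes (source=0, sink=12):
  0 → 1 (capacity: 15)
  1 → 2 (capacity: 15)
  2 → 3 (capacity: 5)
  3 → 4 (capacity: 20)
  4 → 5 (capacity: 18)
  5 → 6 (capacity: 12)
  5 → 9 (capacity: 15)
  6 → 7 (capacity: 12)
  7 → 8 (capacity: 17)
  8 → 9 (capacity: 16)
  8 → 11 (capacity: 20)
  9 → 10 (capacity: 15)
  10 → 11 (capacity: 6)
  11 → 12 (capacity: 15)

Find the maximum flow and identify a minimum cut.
Max flow = 5, Min cut edges: (2,3)

Maximum flow: 5
Minimum cut: (2,3)
Partition: S = [0, 1, 2], T = [3, 4, 5, 6, 7, 8, 9, 10, 11, 12]

Max-flow min-cut theorem verified: both equal 5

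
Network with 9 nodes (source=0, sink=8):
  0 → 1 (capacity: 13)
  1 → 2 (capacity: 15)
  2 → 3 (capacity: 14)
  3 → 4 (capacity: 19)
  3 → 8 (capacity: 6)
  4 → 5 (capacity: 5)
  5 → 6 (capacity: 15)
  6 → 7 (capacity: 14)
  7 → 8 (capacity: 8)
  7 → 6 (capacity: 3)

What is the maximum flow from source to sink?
Maximum flow = 11

Max flow: 11

Flow assignment:
  0 → 1: 11/13
  1 → 2: 11/15
  2 → 3: 11/14
  3 → 4: 5/19
  3 → 8: 6/6
  4 → 5: 5/5
  5 → 6: 5/15
  6 → 7: 5/14
  7 → 8: 5/8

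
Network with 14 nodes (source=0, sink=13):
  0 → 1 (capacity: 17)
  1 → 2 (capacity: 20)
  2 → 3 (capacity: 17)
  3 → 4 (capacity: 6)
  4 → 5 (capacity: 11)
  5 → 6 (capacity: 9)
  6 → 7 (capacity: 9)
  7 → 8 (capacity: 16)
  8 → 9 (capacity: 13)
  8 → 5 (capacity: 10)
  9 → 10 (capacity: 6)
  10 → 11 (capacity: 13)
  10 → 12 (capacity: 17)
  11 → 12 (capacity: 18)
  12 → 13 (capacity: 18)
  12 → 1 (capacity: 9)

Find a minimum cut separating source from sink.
Min cut value = 6, edges: (9,10)

Min cut value: 6
Partition: S = [0, 1, 2, 3, 4, 5, 6, 7, 8, 9], T = [10, 11, 12, 13]
Cut edges: (9,10)

By max-flow min-cut theorem, max flow = min cut = 6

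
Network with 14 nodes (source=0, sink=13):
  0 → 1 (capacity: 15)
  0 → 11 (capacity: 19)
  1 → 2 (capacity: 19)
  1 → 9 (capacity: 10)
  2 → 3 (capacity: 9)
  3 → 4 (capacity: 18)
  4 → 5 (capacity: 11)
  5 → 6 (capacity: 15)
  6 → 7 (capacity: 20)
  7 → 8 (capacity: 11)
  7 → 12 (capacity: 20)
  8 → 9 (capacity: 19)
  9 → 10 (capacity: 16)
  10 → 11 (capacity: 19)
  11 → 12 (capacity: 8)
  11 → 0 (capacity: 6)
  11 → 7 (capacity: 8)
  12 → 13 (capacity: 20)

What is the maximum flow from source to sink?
Maximum flow = 20

Max flow: 20

Flow assignment:
  0 → 1: 9/15
  0 → 11: 11/19
  1 → 2: 9/19
  2 → 3: 9/9
  3 → 4: 9/18
  4 → 5: 9/11
  5 → 6: 9/15
  6 → 7: 9/20
  7 → 12: 12/20
  11 → 12: 8/8
  11 → 7: 3/8
  12 → 13: 20/20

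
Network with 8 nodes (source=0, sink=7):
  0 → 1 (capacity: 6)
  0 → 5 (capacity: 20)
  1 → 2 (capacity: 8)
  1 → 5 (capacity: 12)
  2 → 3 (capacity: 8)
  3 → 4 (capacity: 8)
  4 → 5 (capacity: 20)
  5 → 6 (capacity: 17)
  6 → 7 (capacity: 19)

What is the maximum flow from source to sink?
Maximum flow = 17

Max flow: 17

Flow assignment:
  0 → 5: 17/20
  5 → 6: 17/17
  6 → 7: 17/19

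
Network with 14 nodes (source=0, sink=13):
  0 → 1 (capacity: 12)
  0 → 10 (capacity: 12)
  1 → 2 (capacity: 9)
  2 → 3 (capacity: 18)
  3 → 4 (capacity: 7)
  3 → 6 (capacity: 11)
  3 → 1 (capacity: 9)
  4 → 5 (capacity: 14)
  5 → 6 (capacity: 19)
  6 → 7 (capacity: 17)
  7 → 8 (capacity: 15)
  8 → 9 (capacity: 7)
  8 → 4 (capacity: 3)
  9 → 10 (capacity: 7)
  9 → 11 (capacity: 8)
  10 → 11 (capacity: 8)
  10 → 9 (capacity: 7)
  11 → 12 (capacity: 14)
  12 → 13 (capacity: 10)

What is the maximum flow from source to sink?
Maximum flow = 10

Max flow: 10

Flow assignment:
  0 → 1: 7/12
  0 → 10: 3/12
  1 → 2: 9/9
  2 → 3: 9/18
  3 → 6: 7/11
  3 → 1: 2/9
  6 → 7: 7/17
  7 → 8: 7/15
  8 → 9: 7/7
  9 → 10: 1/7
  9 → 11: 6/8
  10 → 11: 4/8
  11 → 12: 10/14
  12 → 13: 10/10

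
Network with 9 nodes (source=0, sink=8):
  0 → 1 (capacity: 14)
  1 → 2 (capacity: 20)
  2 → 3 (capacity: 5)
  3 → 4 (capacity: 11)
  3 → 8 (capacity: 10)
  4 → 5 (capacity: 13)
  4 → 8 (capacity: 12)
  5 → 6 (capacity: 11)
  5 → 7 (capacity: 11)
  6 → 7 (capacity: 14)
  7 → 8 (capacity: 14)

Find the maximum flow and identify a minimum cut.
Max flow = 5, Min cut edges: (2,3)

Maximum flow: 5
Minimum cut: (2,3)
Partition: S = [0, 1, 2], T = [3, 4, 5, 6, 7, 8]

Max-flow min-cut theorem verified: both equal 5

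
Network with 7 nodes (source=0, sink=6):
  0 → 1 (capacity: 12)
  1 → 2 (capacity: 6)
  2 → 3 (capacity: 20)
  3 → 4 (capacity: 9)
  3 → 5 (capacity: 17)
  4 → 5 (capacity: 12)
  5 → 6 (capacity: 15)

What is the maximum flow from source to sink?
Maximum flow = 6

Max flow: 6

Flow assignment:
  0 → 1: 6/12
  1 → 2: 6/6
  2 → 3: 6/20
  3 → 5: 6/17
  5 → 6: 6/15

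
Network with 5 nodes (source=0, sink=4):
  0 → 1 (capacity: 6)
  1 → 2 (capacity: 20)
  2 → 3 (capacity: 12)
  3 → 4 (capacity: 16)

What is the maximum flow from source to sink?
Maximum flow = 6

Max flow: 6

Flow assignment:
  0 → 1: 6/6
  1 → 2: 6/20
  2 → 3: 6/12
  3 → 4: 6/16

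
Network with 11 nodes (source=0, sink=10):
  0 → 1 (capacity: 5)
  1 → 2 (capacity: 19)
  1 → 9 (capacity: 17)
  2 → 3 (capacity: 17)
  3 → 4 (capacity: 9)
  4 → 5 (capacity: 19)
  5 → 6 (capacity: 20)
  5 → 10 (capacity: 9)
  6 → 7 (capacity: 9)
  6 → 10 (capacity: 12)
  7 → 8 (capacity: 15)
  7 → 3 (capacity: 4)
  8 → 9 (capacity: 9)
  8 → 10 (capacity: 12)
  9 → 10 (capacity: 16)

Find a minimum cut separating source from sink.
Min cut value = 5, edges: (0,1)

Min cut value: 5
Partition: S = [0], T = [1, 2, 3, 4, 5, 6, 7, 8, 9, 10]
Cut edges: (0,1)

By max-flow min-cut theorem, max flow = min cut = 5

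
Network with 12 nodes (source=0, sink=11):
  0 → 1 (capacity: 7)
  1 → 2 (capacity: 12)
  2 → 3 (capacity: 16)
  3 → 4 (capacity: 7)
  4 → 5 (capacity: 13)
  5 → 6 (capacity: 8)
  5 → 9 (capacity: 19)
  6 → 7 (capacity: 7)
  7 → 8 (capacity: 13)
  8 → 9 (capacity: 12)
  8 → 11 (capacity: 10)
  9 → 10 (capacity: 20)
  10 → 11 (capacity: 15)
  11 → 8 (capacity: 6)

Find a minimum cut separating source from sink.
Min cut value = 7, edges: (3,4)

Min cut value: 7
Partition: S = [0, 1, 2, 3], T = [4, 5, 6, 7, 8, 9, 10, 11]
Cut edges: (3,4)

By max-flow min-cut theorem, max flow = min cut = 7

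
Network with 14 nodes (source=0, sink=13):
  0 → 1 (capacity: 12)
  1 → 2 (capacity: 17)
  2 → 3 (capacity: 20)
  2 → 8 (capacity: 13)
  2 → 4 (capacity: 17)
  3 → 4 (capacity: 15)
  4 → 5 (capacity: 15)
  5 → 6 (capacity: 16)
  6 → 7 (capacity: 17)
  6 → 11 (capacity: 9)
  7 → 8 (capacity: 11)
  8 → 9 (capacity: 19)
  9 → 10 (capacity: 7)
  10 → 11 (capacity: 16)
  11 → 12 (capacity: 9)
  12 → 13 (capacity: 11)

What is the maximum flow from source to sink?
Maximum flow = 9

Max flow: 9

Flow assignment:
  0 → 1: 9/12
  1 → 2: 9/17
  2 → 8: 7/13
  2 → 4: 2/17
  4 → 5: 2/15
  5 → 6: 2/16
  6 → 11: 2/9
  8 → 9: 7/19
  9 → 10: 7/7
  10 → 11: 7/16
  11 → 12: 9/9
  12 → 13: 9/11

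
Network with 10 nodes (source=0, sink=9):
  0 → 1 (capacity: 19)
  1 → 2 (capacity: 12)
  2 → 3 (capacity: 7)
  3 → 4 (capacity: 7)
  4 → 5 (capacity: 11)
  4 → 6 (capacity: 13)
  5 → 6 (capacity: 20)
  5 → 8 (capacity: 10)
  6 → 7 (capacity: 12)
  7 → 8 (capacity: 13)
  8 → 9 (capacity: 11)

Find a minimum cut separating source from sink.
Min cut value = 7, edges: (3,4)

Min cut value: 7
Partition: S = [0, 1, 2, 3], T = [4, 5, 6, 7, 8, 9]
Cut edges: (3,4)

By max-flow min-cut theorem, max flow = min cut = 7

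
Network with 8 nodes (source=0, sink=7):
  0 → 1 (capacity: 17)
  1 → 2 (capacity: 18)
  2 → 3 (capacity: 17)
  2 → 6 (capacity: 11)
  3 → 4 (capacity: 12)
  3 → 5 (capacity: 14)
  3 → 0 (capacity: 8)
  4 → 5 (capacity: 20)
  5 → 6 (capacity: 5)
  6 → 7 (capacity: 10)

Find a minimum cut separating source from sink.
Min cut value = 10, edges: (6,7)

Min cut value: 10
Partition: S = [0, 1, 2, 3, 4, 5, 6], T = [7]
Cut edges: (6,7)

By max-flow min-cut theorem, max flow = min cut = 10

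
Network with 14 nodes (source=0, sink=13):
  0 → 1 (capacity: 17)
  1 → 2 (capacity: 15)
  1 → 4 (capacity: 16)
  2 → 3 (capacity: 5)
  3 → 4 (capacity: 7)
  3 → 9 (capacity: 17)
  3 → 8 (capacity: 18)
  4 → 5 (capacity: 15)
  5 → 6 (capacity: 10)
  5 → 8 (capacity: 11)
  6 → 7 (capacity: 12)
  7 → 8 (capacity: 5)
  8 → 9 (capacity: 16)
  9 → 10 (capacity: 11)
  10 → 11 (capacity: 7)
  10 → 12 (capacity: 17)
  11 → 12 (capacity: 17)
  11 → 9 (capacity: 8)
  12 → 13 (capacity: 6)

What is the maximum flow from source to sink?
Maximum flow = 6

Max flow: 6

Flow assignment:
  0 → 1: 6/17
  1 → 4: 6/16
  4 → 5: 6/15
  5 → 6: 1/10
  5 → 8: 5/11
  6 → 7: 1/12
  7 → 8: 1/5
  8 → 9: 6/16
  9 → 10: 6/11
  10 → 12: 6/17
  12 → 13: 6/6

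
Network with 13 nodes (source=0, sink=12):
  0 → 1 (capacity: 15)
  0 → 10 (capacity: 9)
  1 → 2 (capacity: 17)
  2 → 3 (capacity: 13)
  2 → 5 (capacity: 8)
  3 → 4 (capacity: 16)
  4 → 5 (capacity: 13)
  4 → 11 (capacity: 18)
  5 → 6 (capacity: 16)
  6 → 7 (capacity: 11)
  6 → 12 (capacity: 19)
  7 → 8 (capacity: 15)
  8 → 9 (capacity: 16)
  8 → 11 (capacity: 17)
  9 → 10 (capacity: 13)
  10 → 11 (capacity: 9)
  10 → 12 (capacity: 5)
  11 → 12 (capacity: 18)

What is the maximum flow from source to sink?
Maximum flow = 24

Max flow: 24

Flow assignment:
  0 → 1: 15/15
  0 → 10: 9/9
  1 → 2: 15/17
  2 → 3: 7/13
  2 → 5: 8/8
  3 → 4: 7/16
  4 → 11: 7/18
  5 → 6: 8/16
  6 → 12: 8/19
  10 → 11: 4/9
  10 → 12: 5/5
  11 → 12: 11/18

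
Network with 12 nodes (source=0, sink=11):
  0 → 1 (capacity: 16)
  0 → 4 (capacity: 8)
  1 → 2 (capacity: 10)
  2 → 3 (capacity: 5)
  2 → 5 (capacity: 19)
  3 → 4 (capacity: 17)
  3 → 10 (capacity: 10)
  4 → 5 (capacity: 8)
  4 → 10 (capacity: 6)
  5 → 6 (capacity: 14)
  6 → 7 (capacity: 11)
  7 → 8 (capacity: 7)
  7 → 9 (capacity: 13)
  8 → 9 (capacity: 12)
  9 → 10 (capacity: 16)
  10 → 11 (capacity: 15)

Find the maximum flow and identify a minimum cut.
Max flow = 15, Min cut edges: (10,11)

Maximum flow: 15
Minimum cut: (10,11)
Partition: S = [0, 1, 2, 3, 4, 5, 6, 7, 8, 9, 10], T = [11]

Max-flow min-cut theorem verified: both equal 15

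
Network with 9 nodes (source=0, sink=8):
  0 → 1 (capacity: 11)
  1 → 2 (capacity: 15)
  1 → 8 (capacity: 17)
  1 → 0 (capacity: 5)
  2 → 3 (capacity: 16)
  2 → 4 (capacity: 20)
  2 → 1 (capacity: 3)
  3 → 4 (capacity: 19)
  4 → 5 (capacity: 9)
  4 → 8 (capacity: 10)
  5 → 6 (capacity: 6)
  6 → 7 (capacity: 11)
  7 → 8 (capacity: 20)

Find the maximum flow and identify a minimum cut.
Max flow = 11, Min cut edges: (0,1)

Maximum flow: 11
Minimum cut: (0,1)
Partition: S = [0], T = [1, 2, 3, 4, 5, 6, 7, 8]

Max-flow min-cut theorem verified: both equal 11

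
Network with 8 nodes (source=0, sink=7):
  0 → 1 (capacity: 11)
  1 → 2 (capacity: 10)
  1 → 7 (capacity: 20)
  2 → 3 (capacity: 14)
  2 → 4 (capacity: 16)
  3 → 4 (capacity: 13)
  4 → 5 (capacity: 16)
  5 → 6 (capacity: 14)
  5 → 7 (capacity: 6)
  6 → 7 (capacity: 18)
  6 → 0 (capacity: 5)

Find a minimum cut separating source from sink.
Min cut value = 11, edges: (0,1)

Min cut value: 11
Partition: S = [0], T = [1, 2, 3, 4, 5, 6, 7]
Cut edges: (0,1)

By max-flow min-cut theorem, max flow = min cut = 11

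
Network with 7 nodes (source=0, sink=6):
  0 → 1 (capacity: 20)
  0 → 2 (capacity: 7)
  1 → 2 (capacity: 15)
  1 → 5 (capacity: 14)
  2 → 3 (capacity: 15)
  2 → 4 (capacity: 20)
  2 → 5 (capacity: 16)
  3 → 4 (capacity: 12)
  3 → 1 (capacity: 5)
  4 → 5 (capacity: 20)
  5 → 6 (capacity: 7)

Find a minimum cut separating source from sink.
Min cut value = 7, edges: (5,6)

Min cut value: 7
Partition: S = [0, 1, 2, 3, 4, 5], T = [6]
Cut edges: (5,6)

By max-flow min-cut theorem, max flow = min cut = 7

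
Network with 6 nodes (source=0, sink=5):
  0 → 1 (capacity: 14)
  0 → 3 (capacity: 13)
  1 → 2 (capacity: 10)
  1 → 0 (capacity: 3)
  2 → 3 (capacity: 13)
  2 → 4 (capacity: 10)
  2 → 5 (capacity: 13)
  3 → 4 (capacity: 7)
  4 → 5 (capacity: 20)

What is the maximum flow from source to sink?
Maximum flow = 17

Max flow: 17

Flow assignment:
  0 → 1: 10/14
  0 → 3: 7/13
  1 → 2: 10/10
  2 → 5: 10/13
  3 → 4: 7/7
  4 → 5: 7/20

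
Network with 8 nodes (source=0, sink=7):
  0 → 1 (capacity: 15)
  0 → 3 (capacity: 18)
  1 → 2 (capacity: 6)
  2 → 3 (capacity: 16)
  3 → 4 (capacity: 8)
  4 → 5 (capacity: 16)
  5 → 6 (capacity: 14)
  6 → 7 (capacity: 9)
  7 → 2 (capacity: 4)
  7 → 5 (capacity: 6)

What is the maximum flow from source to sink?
Maximum flow = 8

Max flow: 8

Flow assignment:
  0 → 1: 6/15
  0 → 3: 2/18
  1 → 2: 6/6
  2 → 3: 6/16
  3 → 4: 8/8
  4 → 5: 8/16
  5 → 6: 8/14
  6 → 7: 8/9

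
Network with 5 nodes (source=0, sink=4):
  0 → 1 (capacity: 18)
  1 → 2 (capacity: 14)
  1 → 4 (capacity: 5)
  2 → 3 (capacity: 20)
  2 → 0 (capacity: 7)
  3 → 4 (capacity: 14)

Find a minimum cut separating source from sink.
Min cut value = 18, edges: (0,1)

Min cut value: 18
Partition: S = [0], T = [1, 2, 3, 4]
Cut edges: (0,1)

By max-flow min-cut theorem, max flow = min cut = 18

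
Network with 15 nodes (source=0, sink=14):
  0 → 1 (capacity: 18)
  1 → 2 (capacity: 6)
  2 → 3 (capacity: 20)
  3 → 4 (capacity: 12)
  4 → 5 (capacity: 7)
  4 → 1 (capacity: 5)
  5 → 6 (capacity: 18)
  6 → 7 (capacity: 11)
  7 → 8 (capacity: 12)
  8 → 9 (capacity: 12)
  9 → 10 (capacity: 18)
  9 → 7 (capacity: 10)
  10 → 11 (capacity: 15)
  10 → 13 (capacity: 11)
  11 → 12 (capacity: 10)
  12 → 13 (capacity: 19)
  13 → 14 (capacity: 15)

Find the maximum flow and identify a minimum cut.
Max flow = 6, Min cut edges: (1,2)

Maximum flow: 6
Minimum cut: (1,2)
Partition: S = [0, 1], T = [2, 3, 4, 5, 6, 7, 8, 9, 10, 11, 12, 13, 14]

Max-flow min-cut theorem verified: both equal 6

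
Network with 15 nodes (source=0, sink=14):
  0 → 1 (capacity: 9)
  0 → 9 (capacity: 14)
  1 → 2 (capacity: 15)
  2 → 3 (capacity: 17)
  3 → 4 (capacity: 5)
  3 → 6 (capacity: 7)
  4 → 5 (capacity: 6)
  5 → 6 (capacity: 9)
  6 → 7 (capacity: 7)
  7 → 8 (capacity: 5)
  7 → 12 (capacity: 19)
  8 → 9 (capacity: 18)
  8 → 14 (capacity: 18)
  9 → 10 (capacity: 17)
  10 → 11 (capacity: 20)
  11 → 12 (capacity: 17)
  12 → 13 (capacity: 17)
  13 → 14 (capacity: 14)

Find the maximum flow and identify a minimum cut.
Max flow = 19, Min cut edges: (7,8), (13,14)

Maximum flow: 19
Minimum cut: (7,8), (13,14)
Partition: S = [0, 1, 2, 3, 4, 5, 6, 7, 9, 10, 11, 12, 13], T = [8, 14]

Max-flow min-cut theorem verified: both equal 19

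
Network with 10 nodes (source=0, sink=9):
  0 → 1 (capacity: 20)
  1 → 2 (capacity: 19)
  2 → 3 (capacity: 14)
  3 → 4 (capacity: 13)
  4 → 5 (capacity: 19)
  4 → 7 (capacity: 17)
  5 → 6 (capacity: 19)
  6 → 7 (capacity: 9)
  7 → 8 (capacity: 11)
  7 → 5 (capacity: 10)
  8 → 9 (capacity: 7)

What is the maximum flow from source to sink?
Maximum flow = 7

Max flow: 7

Flow assignment:
  0 → 1: 7/20
  1 → 2: 7/19
  2 → 3: 7/14
  3 → 4: 7/13
  4 → 7: 7/17
  7 → 8: 7/11
  8 → 9: 7/7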